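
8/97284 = 2/24321 = 0.00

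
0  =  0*3798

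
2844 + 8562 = 11406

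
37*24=888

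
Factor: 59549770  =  2^1*5^1 * 7^1*850711^1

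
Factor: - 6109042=-2^1*3054521^1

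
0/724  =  0 = 0.00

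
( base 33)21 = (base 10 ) 67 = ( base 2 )1000011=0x43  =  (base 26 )2f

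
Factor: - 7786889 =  - 11^1*149^1*4751^1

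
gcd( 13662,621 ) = 621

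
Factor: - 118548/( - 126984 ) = 2^( - 1)*3^1*11^ ( - 1)*13^ ( - 1)*89^1 = 267/286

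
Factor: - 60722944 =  - 2^8*23^1*10313^1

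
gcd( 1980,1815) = 165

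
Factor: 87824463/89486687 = 3^1*4327^(  -  1) * 20681^ ( - 1)*29274821^1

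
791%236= 83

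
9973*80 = 797840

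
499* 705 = 351795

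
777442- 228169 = 549273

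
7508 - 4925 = 2583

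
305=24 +281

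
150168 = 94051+56117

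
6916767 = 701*9867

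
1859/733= 1859/733 = 2.54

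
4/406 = 2/203 = 0.01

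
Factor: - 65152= -2^7 * 509^1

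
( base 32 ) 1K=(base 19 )2e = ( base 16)34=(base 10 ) 52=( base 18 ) 2G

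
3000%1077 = 846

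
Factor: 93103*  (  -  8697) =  - 3^1*13^1*223^1*93103^1 = -  809716791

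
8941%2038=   789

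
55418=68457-13039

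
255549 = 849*301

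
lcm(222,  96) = 3552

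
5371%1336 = 27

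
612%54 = 18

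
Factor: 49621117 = 7^1 * 13^1 * 29^1 * 18803^1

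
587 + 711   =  1298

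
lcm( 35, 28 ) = 140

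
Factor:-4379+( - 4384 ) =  - 8763 =- 3^1*23^1*127^1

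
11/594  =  1/54=0.02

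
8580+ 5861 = 14441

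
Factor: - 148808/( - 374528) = 2^(-5)*7^( - 1 )*89^1 = 89/224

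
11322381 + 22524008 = 33846389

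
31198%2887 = 2328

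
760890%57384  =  14898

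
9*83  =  747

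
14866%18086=14866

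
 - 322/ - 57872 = 161/28936=0.01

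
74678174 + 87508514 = 162186688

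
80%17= 12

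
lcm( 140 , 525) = 2100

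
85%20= 5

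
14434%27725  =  14434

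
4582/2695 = 4582/2695 = 1.70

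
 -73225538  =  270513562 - 343739100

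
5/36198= 5/36198 = 0.00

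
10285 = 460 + 9825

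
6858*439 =3010662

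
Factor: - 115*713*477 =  - 39111615 = - 3^2*5^1*23^2*31^1*  53^1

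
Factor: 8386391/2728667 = 13^1*19^2 * 73^( - 1 )*1787^1 * 37379^( - 1)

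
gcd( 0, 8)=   8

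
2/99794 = 1/49897 =0.00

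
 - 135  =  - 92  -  43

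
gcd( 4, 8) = 4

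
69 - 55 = 14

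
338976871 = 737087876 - 398111005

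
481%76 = 25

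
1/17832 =1/17832 = 0.00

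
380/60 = 19/3 = 6.33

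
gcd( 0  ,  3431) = 3431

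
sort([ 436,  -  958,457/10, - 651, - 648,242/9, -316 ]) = [ - 958,  -  651, - 648,  -  316,242/9,457/10, 436] 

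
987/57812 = 987/57812 = 0.02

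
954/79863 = 318/26621 = 0.01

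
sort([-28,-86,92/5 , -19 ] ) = [  -  86, - 28,  -  19,92/5]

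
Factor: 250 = 2^1*5^3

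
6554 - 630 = 5924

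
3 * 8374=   25122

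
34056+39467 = 73523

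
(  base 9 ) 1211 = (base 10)901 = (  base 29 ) 122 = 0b1110000101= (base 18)2E1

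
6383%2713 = 957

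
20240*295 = 5970800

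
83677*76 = 6359452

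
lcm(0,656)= 0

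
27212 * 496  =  13497152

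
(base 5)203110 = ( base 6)50451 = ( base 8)14777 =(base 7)25255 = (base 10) 6655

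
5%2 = 1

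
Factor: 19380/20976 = 2^( - 2 )*5^1*17^1 * 23^( - 1) = 85/92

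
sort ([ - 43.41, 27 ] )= [ - 43.41,  27 ]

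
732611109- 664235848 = 68375261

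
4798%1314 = 856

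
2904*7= 20328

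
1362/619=1362/619 =2.20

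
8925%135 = 15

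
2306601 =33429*69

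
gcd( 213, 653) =1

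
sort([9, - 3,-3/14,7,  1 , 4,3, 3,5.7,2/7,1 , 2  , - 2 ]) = [ - 3, - 2, - 3/14, 2/7, 1, 1,2,3,3,4, 5.7, 7 , 9]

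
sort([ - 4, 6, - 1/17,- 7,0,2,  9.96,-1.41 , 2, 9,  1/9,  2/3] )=[-7,-4 , - 1.41, - 1/17, 0, 1/9,2/3, 2,2,6, 9,  9.96 ] 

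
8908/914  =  4454/457 = 9.75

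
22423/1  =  22423 =22423.00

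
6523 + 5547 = 12070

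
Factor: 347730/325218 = 865/809 = 5^1 *173^1*809^( - 1 ) 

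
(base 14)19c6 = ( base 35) 3SR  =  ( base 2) 1001001001010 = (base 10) 4682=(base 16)124A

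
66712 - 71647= - 4935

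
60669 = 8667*7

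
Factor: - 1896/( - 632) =3^1 = 3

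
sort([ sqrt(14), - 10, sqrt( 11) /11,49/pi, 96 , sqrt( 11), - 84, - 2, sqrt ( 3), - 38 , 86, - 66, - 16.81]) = [ - 84, - 66, - 38 , - 16.81,  -  10, - 2, sqrt( 11) /11, sqrt(3),sqrt( 11),  sqrt(14 ), 49/pi, 86,96]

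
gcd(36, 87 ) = 3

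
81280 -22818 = 58462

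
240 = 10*24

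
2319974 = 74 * 31351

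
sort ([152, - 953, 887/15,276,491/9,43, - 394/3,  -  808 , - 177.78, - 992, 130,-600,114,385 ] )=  [ - 992, - 953, -808, - 600, - 177.78, - 394/3, 43,491/9,887/15,114,130,152, 276, 385]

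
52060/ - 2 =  - 26030+ 0/1 = -26030.00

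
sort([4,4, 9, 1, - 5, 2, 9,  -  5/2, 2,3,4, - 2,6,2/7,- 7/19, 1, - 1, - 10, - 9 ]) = [ - 10, - 9, - 5, - 5/2  , - 2 , - 1,-7/19  ,  2/7,1 , 1,2,  2,3,4, 4,  4,6, 9,9 ] 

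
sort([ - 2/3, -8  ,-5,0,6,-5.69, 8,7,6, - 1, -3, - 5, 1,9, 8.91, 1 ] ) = [ - 8, - 5.69,-5,-5, - 3,-1,-2/3 , 0,1 , 1,6,6,7,8, 8.91,  9 ] 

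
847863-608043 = 239820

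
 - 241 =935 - 1176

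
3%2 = 1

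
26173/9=2908 + 1/9 = 2908.11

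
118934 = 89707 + 29227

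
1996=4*499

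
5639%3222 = 2417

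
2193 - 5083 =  - 2890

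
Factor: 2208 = 2^5*3^1 * 23^1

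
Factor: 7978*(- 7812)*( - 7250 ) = 2^4*3^2*5^3*7^1*29^1  *31^1*3989^1 = 451849986000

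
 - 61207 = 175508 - 236715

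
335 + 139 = 474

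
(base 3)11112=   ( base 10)122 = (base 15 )82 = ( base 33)3n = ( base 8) 172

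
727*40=29080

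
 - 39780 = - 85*468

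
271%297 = 271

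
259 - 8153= - 7894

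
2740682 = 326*8407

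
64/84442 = 32/42221 = 0.00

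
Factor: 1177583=11^1 * 107053^1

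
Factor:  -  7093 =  - 41^1* 173^1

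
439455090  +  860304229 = 1299759319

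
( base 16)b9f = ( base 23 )5e8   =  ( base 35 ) 2F0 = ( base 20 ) 78F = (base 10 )2975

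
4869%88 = 29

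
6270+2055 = 8325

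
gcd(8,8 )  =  8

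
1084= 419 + 665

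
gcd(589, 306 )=1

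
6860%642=440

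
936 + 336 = 1272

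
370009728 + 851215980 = 1221225708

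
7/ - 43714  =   - 7/43714= - 0.00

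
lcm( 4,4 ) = 4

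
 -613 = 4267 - 4880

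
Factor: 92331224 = 2^3*59^1 * 199^1 * 983^1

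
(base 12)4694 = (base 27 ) am4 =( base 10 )7888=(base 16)1ed0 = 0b1111011010000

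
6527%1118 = 937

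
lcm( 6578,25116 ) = 276276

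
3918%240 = 78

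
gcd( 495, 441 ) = 9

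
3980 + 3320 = 7300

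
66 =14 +52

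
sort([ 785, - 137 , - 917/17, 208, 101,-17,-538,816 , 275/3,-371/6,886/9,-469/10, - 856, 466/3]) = [ - 856,-538,  -  137, - 371/6, - 917/17 , - 469/10,-17 , 275/3, 886/9,101,466/3,208, 785, 816]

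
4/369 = 4/369 = 0.01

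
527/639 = 527/639 = 0.82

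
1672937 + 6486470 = 8159407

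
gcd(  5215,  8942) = 1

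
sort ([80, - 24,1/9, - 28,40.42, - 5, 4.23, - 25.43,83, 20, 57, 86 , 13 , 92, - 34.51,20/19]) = [ - 34.51, - 28, - 25.43,-24, -5,1/9,20/19,4.23,  13,20,40.42,57, 80, 83,86,92]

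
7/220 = 7/220 =0.03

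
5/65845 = 1/13169 = 0.00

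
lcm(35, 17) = 595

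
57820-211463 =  -153643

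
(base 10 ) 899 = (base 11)748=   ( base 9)1208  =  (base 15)3ee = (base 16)383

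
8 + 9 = 17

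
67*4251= 284817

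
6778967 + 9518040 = 16297007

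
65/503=65/503 =0.13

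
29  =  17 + 12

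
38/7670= 19/3835 = 0.00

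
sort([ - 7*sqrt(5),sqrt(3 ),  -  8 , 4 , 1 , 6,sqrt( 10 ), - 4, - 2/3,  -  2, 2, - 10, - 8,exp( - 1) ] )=[ - 7*sqrt (5 ), - 10, - 8 , - 8, - 4,-2, - 2/3, exp( - 1),  1,sqrt(3),  2, sqrt ( 10 ) , 4, 6 ]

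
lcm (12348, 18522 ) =37044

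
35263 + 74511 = 109774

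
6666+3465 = 10131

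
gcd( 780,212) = 4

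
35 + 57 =92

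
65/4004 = 5/308=0.02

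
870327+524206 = 1394533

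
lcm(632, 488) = 38552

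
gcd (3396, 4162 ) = 2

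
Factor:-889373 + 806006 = -83367 = -3^2*59^1*157^1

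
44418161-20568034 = 23850127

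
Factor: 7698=2^1*3^1*1283^1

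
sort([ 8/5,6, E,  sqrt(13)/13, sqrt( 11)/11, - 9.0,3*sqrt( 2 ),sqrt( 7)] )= [ - 9.0,sqrt( 13 ) /13, sqrt( 11)/11,8/5,sqrt( 7) , E,3*sqrt(2), 6] 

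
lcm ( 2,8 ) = 8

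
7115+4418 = 11533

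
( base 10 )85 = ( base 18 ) 4d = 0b1010101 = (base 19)49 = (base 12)71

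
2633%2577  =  56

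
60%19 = 3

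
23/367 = 23/367 = 0.06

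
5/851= 5/851 = 0.01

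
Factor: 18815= 5^1 * 53^1 * 71^1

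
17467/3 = 17467/3= 5822.33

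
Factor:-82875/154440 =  - 2^ (- 3)  *3^( - 2 )*5^2*11^( - 1 )*17^1 = - 425/792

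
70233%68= 57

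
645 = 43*15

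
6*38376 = 230256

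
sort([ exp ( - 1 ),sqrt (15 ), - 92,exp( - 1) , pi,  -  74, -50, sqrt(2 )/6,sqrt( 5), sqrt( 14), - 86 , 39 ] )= [ - 92, - 86,  -  74,-50,sqrt(  2 )/6,  exp( - 1 ),exp( - 1 ),sqrt( 5 ),pi,sqrt( 14 ),sqrt( 15 ),39]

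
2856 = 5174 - 2318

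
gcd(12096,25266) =6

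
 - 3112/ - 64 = 48 + 5/8 = 48.62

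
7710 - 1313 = 6397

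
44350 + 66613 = 110963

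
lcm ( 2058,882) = 6174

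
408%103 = 99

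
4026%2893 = 1133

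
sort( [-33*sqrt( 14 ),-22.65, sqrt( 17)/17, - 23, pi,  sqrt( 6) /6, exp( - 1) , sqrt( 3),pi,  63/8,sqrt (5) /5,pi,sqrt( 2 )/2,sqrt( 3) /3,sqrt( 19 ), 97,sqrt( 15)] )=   [ - 33  *sqrt( 14), -23,-22.65,sqrt( 17)/17,exp(-1), sqrt( 6)/6, sqrt(5)/5,sqrt( 3) /3, sqrt( 2) /2,sqrt( 3 ), pi,pi , pi,sqrt( 15), sqrt( 19 ),63/8 , 97 ]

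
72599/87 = 72599/87 = 834.47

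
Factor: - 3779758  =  -2^1*613^1 * 3083^1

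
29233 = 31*943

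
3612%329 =322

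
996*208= 207168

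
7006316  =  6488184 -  - 518132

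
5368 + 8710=14078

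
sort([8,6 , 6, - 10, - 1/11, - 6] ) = [ - 10, -6,-1/11,6, 6, 8 ]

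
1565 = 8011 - 6446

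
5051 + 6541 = 11592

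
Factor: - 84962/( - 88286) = 42481/44143 = 11^ ( - 1 ) * 23^1*1847^1*4013^( - 1 ) 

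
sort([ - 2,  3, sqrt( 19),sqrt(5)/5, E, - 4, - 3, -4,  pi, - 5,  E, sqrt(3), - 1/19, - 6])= [ - 6, - 5,-4,  -  4, - 3, - 2 , - 1/19, sqrt( 5 ) /5, sqrt( 3),E, E, 3,pi,  sqrt(19)]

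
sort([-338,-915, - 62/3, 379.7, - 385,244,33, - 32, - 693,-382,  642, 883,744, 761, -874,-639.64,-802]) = [ - 915, - 874,  -  802,-693,-639.64,-385,-382,-338,-32, - 62/3,33,  244,379.7, 642,744,  761, 883] 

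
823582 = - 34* (-24223) 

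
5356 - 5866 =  - 510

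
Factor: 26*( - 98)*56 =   -  142688 = -2^5*7^3*13^1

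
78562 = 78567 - 5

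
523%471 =52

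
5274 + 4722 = 9996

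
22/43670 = 1/1985  =  0.00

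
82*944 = 77408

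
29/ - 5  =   - 29/5 = -5.80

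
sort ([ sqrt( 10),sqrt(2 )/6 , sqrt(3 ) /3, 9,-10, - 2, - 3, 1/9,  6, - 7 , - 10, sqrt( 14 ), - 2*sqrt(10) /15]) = [ - 10, - 10 , - 7, -3, -2,  -  2*sqrt ( 10)/15, 1/9 , sqrt(2)/6, sqrt( 3 ) /3 , sqrt(10 ),sqrt(14),  6, 9 ]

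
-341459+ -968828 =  - 1310287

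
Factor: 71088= 2^4*3^1 * 1481^1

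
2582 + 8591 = 11173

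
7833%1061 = 406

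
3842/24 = 160 + 1/12 = 160.08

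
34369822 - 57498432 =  - 23128610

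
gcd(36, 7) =1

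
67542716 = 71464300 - 3921584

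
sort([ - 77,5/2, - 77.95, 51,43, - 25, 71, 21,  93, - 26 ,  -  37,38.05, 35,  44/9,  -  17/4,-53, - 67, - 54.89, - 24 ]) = [-77.95, - 77, - 67,-54.89, - 53, -37,-26, - 25, - 24,- 17/4, 5/2,44/9,21,35, 38.05, 43, 51  ,  71, 93] 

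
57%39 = 18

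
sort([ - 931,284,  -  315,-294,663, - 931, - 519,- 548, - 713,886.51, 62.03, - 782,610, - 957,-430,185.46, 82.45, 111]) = [ - 957, - 931, - 931, - 782, - 713,- 548, - 519, - 430, - 315, - 294, 62.03,  82.45,111, 185.46, 284,610, 663, 886.51]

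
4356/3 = 1452 = 1452.00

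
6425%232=161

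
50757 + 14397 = 65154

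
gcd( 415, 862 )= 1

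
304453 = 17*17909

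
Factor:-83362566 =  - 2^1*3^1*7^1*379^1 * 5237^1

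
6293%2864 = 565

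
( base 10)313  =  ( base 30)ad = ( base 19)g9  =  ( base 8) 471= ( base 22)E5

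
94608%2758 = 836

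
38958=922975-884017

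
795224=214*3716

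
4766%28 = 6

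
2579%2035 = 544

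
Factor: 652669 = 19^1 *34351^1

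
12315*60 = 738900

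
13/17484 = 13/17484 = 0.00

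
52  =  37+15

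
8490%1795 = 1310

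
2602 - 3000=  - 398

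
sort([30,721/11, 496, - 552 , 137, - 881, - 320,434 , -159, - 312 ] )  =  [ - 881, - 552,  -  320, - 312, - 159,30,721/11,137, 434,496 ] 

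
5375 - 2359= 3016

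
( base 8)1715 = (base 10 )973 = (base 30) 12d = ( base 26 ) 1BB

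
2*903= 1806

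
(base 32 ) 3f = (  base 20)5b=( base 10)111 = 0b1101111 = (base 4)1233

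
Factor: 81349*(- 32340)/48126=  - 2^1*5^1*7^2*11^1*13^( - 1) * 617^( - 1)*81349^1=- 438471110/8021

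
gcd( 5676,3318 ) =6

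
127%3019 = 127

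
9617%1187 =121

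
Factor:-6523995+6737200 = 5^1 * 42641^1 = 213205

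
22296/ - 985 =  - 23 + 359/985 = - 22.64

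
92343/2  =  92343/2 = 46171.50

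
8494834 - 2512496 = 5982338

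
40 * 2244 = 89760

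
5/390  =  1/78 =0.01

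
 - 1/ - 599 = 1/599 = 0.00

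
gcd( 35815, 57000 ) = 95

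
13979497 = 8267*1691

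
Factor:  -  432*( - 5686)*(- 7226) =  - 17749599552  =  -2^6*3^3*2843^1*3613^1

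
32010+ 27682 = 59692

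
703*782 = 549746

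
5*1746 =8730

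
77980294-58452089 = 19528205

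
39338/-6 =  - 6557 + 2/3 = -6556.33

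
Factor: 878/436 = 439/218   =  2^( - 1)*109^(- 1)*439^1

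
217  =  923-706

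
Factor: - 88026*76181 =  - 6705908706= -  2^1 * 3^1*7^1*17^1*863^1*10883^1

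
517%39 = 10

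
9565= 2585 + 6980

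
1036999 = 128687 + 908312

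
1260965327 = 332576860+928388467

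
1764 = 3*588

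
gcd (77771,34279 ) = 83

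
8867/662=8867/662 = 13.39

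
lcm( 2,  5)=10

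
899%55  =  19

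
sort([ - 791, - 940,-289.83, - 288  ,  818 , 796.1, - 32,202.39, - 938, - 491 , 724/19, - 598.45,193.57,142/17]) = [ - 940, - 938,-791, - 598.45 , - 491 ,-289.83, - 288, - 32,142/17, 724/19,193.57,202.39, 796.1,818 ]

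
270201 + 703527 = 973728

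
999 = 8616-7617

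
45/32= 45/32 = 1.41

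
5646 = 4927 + 719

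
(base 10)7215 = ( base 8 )16057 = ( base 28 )95j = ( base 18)144F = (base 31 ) 7fn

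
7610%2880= 1850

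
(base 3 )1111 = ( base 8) 50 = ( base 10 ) 40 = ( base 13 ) 31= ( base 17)26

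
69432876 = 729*95244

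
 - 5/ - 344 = 5/344 = 0.01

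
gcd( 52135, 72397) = 1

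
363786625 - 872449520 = -508662895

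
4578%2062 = 454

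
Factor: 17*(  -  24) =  - 2^3 *3^1*17^1  =  - 408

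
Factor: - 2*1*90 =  - 2^2 * 3^2*5^1=-  180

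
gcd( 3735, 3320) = 415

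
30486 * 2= 60972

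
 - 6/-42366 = 1/7061 = 0.00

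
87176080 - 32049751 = 55126329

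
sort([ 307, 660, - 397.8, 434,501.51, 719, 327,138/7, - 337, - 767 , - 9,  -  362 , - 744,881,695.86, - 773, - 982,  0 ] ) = [ - 982, - 773, - 767, - 744,- 397.8 ,  -  362,  -  337, - 9, 0, 138/7, 307,327,434,501.51, 660 , 695.86 , 719, 881]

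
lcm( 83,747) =747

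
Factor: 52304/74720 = 2^( - 1 )*5^( - 1)*7^1 = 7/10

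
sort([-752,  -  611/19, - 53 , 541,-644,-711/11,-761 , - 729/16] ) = [ - 761, - 752, - 644,  -  711/11,-53,-729/16, - 611/19, 541 ]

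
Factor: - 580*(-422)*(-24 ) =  -5874240 = -  2^6*3^1*5^1*29^1*211^1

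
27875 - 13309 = 14566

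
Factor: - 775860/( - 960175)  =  2^2*3^1*5^( - 1)*67^1*199^(  -  1 ) = 804/995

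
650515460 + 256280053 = 906795513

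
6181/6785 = 6181/6785 = 0.91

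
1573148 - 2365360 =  - 792212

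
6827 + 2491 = 9318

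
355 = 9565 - 9210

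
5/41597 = 5/41597 = 0.00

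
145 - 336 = -191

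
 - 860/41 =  - 21 +1/41 = -20.98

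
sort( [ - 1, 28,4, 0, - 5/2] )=[  -  5/2, - 1, 0,4, 28] 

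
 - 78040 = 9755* ( - 8 ) 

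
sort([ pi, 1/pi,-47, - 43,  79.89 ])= [ - 47, -43, 1/pi, pi,79.89] 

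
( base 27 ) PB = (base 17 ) 266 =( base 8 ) 1256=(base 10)686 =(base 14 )370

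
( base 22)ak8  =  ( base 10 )5288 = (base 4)1102220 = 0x14a8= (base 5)132123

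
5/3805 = 1/761= 0.00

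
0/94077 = 0 = 0.00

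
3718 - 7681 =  - 3963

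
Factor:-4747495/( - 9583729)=5^1 * 31^1 * 109^1*281^1 * 461^(-1)*20789^( - 1)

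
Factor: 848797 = 848797^1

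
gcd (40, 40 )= 40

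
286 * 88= 25168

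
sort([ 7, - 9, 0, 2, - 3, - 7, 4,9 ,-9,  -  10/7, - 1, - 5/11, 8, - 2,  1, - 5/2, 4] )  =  [ -9, - 9,  -  7,-3,-5/2, - 2 ,- 10/7, -1, - 5/11 , 0, 1, 2, 4, 4,7 , 8,  9 ]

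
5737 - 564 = 5173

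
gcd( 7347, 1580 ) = 79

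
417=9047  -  8630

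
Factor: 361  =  19^2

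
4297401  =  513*8377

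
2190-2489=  - 299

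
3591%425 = 191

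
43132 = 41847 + 1285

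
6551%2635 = 1281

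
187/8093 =187/8093 = 0.02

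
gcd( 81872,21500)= 172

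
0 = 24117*0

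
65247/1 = 65247 = 65247.00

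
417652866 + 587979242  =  1005632108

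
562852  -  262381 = 300471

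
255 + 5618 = 5873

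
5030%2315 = 400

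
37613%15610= 6393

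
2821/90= 31 + 31/90 = 31.34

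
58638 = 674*87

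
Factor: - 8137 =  - 79^1* 103^1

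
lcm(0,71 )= 0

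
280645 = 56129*5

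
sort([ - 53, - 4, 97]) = [ - 53, - 4, 97] 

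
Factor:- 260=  - 2^2* 5^1* 13^1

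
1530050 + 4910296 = 6440346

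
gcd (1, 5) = 1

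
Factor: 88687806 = 2^1*3^1 * 107^1*138143^1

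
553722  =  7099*78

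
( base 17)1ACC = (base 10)8019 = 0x1f53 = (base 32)7qj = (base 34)6VT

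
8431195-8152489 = 278706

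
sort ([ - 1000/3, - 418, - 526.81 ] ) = [ - 526.81,- 418,- 1000/3]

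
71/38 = 71/38 = 1.87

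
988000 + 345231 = 1333231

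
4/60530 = 2/30265 = 0.00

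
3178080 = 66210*48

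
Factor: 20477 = 20477^1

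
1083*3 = 3249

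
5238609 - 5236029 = 2580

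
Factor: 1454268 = 2^2*3^1*121189^1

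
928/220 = 232/55 =4.22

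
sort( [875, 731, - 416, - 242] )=[ - 416,-242, 731,875] 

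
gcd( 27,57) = 3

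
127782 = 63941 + 63841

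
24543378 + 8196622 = 32740000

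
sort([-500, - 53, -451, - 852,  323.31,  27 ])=[-852, - 500,  -  451, - 53 , 27 , 323.31]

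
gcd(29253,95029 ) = 1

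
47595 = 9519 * 5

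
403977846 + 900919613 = 1304897459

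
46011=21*2191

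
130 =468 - 338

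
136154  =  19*7166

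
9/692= 9/692 = 0.01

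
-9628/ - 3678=4814/1839=2.62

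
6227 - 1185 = 5042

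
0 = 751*0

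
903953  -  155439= 748514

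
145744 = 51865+93879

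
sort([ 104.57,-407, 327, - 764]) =[ - 764, - 407,104.57,327 ] 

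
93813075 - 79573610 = 14239465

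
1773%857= 59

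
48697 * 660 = 32140020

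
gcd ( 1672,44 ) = 44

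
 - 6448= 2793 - 9241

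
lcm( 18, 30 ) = 90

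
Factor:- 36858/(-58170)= 6143/9695 = 5^( - 1)*7^ ( - 1 )*277^( - 1)*6143^1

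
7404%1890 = 1734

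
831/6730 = 831/6730 = 0.12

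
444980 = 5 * 88996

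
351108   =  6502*54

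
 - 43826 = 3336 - 47162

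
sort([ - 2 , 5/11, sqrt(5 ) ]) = [ - 2,  5/11,sqrt( 5)]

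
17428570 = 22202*785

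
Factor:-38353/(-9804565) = 5^( - 1)*7^1*5479^1*1960913^( - 1)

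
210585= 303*695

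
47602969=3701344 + 43901625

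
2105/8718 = 2105/8718 =0.24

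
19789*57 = 1127973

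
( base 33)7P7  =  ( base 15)278a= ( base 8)20407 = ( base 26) CD5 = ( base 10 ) 8455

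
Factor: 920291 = 920291^1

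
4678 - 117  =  4561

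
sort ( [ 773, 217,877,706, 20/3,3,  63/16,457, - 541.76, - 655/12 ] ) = [- 541.76, - 655/12,3,63/16,20/3, 217,457,706, 773,877 ] 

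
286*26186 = 7489196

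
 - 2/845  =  -1 + 843/845 = - 0.00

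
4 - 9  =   -5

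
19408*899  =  17447792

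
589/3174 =589/3174 = 0.19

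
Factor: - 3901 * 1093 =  - 4263793  =  - 47^1*83^1*1093^1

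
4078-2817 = 1261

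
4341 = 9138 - 4797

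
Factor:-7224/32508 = - 2^1 *3^( - 2) = -2/9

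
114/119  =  114/119 = 0.96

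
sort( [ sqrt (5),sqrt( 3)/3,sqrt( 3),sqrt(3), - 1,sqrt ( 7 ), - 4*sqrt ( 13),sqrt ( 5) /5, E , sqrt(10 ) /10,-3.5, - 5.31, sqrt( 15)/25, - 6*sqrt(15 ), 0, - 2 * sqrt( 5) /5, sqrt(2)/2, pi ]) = [ - 6*sqrt( 15), - 4*sqrt( 13 ),-5.31, - 3.5, - 1, - 2*sqrt (5 )/5, 0,sqrt ( 15 )/25 , sqrt( 10 ) /10 , sqrt( 5)/5,sqrt ( 3)/3,sqrt ( 2) /2, sqrt( 3),sqrt(3), sqrt( 5 ),sqrt(7),E,pi] 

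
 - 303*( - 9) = 2727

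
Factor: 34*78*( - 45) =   -  2^2*3^3*5^1*13^1 * 17^1 = - 119340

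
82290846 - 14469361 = 67821485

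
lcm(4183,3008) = 267712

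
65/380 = 13/76 = 0.17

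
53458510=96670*553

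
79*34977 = 2763183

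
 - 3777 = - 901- 2876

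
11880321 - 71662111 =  - 59781790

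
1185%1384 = 1185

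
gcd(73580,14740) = 20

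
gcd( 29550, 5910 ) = 5910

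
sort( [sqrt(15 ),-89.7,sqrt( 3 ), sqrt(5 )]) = [ - 89.7, sqrt (3) , sqrt( 5 ),sqrt( 15 ) ] 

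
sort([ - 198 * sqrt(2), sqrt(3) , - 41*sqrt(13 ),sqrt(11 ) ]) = [ - 198*sqrt( 2 ), - 41*sqrt( 13), sqrt( 3),sqrt(11 )]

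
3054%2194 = 860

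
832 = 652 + 180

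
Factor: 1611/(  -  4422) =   -  537/1474 = - 2^ ( - 1)*3^1 * 11^( - 1)*67^( - 1 )*179^1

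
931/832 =1 + 99/832 = 1.12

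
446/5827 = 446/5827 = 0.08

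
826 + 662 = 1488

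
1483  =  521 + 962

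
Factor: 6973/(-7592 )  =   - 2^(-3) * 13^( - 1)*19^1 *73^( - 1 ) * 367^1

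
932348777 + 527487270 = 1459836047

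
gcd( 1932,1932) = 1932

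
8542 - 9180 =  - 638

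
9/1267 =9/1267 = 0.01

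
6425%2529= 1367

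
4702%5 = 2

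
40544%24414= 16130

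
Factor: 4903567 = 443^1 * 11069^1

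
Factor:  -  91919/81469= -17^1*257^( - 1)*317^( - 1)*5407^1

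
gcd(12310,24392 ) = 2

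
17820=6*2970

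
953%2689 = 953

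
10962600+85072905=96035505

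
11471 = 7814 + 3657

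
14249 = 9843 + 4406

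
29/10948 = 29/10948 = 0.00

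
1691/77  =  21 + 74/77 = 21.96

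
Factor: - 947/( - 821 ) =821^( - 1 )*947^1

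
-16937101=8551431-25488532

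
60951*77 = 4693227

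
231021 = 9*25669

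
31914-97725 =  - 65811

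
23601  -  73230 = - 49629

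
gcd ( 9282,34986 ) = 714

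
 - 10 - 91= - 101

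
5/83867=5/83867 = 0.00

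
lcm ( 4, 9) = 36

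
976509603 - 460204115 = 516305488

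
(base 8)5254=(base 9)3665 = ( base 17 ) 97c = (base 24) 4HK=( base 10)2732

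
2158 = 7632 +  - 5474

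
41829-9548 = 32281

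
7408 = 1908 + 5500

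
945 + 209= 1154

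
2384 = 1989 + 395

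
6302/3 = 2100 + 2/3 = 2100.67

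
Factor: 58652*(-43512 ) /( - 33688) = 2^2 * 3^1*7^2*11^1*31^1*37^1 * 43^1*4211^( - 1 ) = 319008228/4211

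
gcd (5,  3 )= 1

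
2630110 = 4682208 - 2052098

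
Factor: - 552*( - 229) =126408 = 2^3*3^1 *23^1*229^1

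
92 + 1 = 93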